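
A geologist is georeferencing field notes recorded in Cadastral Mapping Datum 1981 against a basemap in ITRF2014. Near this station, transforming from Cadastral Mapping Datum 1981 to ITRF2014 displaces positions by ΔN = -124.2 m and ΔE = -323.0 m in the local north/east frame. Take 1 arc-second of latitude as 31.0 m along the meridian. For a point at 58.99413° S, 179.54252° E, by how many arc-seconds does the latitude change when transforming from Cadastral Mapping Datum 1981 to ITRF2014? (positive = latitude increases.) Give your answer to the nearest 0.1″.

1″ of latitude = 31.00 m, so Δφ = -124.2 / 31.00 = -4.006″.

Δφ = -4.0″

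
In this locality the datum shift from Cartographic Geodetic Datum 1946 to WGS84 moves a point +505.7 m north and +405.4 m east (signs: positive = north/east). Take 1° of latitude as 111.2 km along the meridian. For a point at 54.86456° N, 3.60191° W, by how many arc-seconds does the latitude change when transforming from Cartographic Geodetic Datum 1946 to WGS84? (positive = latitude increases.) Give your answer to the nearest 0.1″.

1° of latitude = 111.2 km, so Δφ = 505.7 / 111200 = 0.0045477° = 16.372″.

Δφ = 16.4″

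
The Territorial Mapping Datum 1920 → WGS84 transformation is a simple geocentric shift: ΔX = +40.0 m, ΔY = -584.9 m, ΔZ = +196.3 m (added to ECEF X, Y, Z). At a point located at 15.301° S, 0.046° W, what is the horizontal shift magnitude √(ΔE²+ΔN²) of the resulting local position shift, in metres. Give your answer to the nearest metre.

At φ = -15.301°, λ = -0.046°: sin φ = -0.263890, cos φ = 0.964553, sin λ = -0.000803, cos λ = 1.000000.
ΔE = −sin λ·ΔX + cos λ·ΔY = −(-0.000803)·(40.0) + (1.000000)·(-584.9) = -584.87 m.
ΔN = −sin φ cos λ·ΔX − sin φ sin λ·ΔY + cos φ·ΔZ = −(-0.263890)(1.000000)(40.0) − (-0.263890)(-0.000803)(-584.9) + (0.964553)(196.3) = 200.02 m.
Horizontal magnitude = √(ΔE² + ΔN²) = √((-584.87)² + 200.02²) = 618.13 m.

618 m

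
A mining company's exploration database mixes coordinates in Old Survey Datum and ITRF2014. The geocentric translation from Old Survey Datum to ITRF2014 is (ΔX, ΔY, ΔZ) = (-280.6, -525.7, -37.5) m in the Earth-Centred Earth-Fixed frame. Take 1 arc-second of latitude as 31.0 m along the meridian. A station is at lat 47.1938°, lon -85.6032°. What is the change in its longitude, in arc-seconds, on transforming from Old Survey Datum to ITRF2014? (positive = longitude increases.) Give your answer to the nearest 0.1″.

sin φ = 0.733656, cos φ = 0.679521, sin λ = -0.997057, cos λ = 0.076663.
East component: ΔE = −sin λ·ΔX + cos λ·ΔY = −(-0.997057)(-280.6) + (0.076663)(-525.7) = -320.08 m.
1° of latitude spans 3600 × 31.00 = 111600 m; at latitude φ, 1° of longitude spans that × cos φ = 75834.5 m, so Δλ = -320.08 / 75834.5 × 3600 = -15.195″.

Δλ = -15.2″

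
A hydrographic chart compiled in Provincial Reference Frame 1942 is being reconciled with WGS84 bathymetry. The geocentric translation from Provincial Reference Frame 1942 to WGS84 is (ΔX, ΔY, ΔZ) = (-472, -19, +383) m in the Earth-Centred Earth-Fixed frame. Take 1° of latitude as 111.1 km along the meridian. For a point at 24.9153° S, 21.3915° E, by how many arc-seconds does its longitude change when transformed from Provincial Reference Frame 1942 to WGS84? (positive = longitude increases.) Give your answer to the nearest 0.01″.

sin φ = -0.421278, cos φ = 0.906932, sin λ = 0.364739, cos λ = 0.931110.
East component: ΔE = −sin λ·ΔX + cos λ·ΔY = −(0.364739)(-472) + (0.931110)(-19) = 154.47 m.
1° of latitude spans 111100 m; at latitude φ, 1° of longitude spans that × cos φ = 100760.1 m, so Δλ = 154.47 / 100760.1 × 3600 = 5.519″.

Δλ = 5.52″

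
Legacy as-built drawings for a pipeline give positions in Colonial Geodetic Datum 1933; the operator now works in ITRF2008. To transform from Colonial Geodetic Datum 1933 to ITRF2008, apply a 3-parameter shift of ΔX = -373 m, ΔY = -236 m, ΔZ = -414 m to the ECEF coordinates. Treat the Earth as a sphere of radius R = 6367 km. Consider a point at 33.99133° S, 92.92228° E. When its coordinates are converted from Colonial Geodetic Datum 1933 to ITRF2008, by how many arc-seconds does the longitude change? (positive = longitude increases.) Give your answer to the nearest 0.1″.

Δλ = 15.0″

sin φ = -0.559067, cos φ = 0.829122, sin λ = 0.998700, cos λ = -0.050981.
East component: ΔE = −sin λ·ΔX + cos λ·ΔY = −(0.998700)(-373) + (-0.050981)(-236) = 384.55 m.
1° of latitude spans πR/180 = 111125 m; at latitude φ, 1° of longitude spans that × cos φ = 92136.3 m, so Δλ = 384.55 / 92136.3 × 3600 = 15.025″.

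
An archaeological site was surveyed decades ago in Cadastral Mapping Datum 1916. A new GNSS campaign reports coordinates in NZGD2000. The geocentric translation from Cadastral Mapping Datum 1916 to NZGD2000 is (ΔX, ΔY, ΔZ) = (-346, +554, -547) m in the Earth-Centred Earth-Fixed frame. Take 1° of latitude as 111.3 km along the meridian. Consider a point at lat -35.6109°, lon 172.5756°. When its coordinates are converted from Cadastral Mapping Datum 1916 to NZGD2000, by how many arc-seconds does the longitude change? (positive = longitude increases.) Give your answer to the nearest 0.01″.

sin φ = -0.582278, cos φ = 0.812990, sin λ = 0.129218, cos λ = -0.991616.
East component: ΔE = −sin λ·ΔX + cos λ·ΔY = −(0.129218)(-346) + (-0.991616)(554) = -504.65 m.
1° of latitude spans 111300 m; at latitude φ, 1° of longitude spans that × cos φ = 90485.8 m, so Δλ = -504.65 / 90485.8 × 3600 = -20.077″.

Δλ = -20.08″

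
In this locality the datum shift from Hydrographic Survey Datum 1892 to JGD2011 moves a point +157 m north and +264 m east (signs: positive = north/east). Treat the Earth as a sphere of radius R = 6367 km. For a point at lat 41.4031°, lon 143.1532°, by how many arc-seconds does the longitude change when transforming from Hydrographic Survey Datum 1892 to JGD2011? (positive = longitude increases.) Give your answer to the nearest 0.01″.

Δλ = 11.40″

At latitude 41.4031°, cos φ = 0.750075.
One radian of longitude at latitude φ spans R cos φ, so Δλ = ΔE / (R cos φ) = 264.0 / (6367000 × 0.750075) = 5.5280e-05 rad = 11.402″.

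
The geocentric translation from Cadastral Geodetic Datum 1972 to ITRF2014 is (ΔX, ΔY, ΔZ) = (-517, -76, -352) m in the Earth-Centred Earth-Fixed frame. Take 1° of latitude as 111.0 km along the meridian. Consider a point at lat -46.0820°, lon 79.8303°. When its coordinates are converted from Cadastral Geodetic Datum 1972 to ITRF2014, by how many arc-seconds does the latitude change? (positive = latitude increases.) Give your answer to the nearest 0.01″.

sin φ = -0.720333, cos φ = 0.693628, sin λ = 0.984289, cos λ = 0.176564.
North component: ΔN = −sin φ cos λ·ΔX − sin φ sin λ·ΔY + cos φ·ΔZ = −(-0.720333)(0.176564)(-517) − (-0.720333)(0.984289)(-76) + (0.693628)(-352) = -363.80 m.
1° of latitude spans 111000 m, so Δφ = -363.80 / 111000 × 3600 = -11.799″.

Δφ = -11.80″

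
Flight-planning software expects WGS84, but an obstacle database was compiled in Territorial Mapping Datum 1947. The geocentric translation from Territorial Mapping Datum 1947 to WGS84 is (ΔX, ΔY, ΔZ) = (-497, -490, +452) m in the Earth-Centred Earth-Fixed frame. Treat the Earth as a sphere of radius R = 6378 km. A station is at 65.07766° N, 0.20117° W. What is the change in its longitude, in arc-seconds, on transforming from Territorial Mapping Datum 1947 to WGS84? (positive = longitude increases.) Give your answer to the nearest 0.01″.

sin φ = 0.906880, cos φ = 0.421389, sin λ = -0.003511, cos λ = 0.999994.
East component: ΔE = −sin λ·ΔX + cos λ·ΔY = −(-0.003511)(-497) + (0.999994)(-490) = -491.74 m.
1° of latitude spans πR/180 = 111317 m; at latitude φ, 1° of longitude spans that × cos φ = 46907.9 m, so Δλ = -491.74 / 46907.9 × 3600 = -37.739″.

Δλ = -37.74″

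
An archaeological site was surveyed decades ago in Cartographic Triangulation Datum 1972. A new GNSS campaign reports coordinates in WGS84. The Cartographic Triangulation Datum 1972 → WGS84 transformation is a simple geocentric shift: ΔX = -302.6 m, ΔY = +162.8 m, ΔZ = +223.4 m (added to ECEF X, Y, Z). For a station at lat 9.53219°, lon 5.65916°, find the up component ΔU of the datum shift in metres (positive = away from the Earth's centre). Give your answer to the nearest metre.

The local up (radial) axis is (cos φ cos λ, cos φ sin λ, sin φ), giving ΔU = -296.967 + 15.832 + 36.995 = -244.14 m.

ΔU = -244 m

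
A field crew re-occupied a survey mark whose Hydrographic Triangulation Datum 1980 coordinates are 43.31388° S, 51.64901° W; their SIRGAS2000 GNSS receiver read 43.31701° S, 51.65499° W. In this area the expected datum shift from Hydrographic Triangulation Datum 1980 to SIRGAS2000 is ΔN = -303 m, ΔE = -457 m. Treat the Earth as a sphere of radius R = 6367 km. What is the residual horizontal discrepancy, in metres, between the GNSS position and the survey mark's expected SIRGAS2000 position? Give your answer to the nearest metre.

Observed coordinate differences: Δφ = -0.00313°, Δλ = -0.00598°.
Converting to metres (1° lat = 111125 m, cos φ = 0.727607): observed ΔN = -347.8 m, observed ΔE = -483.5 m.
Subtracting the expected shift leaves a residual of -347.8 − (-303) = -44.8 m north and -483.5 − (-457) = -26.5 m east.
Residual distance = √((-44.8)² + (-26.5)²) = 52.1 m.

52 m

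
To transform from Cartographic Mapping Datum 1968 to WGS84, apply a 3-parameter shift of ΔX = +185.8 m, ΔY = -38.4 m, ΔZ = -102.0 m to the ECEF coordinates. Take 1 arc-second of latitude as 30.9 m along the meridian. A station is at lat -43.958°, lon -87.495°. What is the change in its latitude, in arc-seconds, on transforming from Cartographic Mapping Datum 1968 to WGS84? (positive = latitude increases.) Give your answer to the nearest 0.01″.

Δφ = -1.33″

sin φ = -0.694131, cos φ = 0.719849, sin λ = -0.999044, cos λ = 0.043707.
North component: ΔN = −sin φ cos λ·ΔX − sin φ sin λ·ΔY + cos φ·ΔZ = −(-0.694131)(0.043707)(185.8) − (-0.694131)(-0.999044)(-38.4) + (0.719849)(-102.0) = -41.16 m.
1° of latitude spans 3600 × 30.90 = 111240 m, so Δφ = -41.16 / 111240 × 3600 = -1.332″.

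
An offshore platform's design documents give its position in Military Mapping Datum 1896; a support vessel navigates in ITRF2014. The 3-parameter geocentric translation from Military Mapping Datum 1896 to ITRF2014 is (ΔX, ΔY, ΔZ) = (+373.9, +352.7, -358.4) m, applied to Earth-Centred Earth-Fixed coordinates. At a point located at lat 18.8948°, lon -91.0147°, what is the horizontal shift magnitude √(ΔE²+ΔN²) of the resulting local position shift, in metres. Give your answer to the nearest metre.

The local east axis at (φ, λ) is (−sin λ, cos λ, 0), so ΔE = −sin(-91.0147°)·373.9 + cos(-91.0147°)·352.7 = 367.60 m.
The local north axis is (−sin φ cos λ, −sin φ sin λ, cos φ), giving ΔN = 2.144 + 114.197 − 339.088 = -222.75 m.
Horizontal magnitude = √(ΔE² + ΔN²) = √(367.60² + (-222.75)²) = 429.82 m.

430 m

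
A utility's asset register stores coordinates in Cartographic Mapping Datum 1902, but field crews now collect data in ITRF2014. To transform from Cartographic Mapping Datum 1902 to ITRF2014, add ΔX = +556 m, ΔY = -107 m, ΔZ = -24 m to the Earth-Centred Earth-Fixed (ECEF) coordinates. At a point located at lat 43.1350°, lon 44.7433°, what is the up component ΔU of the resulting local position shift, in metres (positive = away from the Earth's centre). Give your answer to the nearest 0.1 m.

ΔU = 216.8 m

The local up (radial) axis is (cos φ cos λ, cos φ sin λ, sin φ), giving ΔU = 288.183 − 54.965 − 16.409 = 216.81 m.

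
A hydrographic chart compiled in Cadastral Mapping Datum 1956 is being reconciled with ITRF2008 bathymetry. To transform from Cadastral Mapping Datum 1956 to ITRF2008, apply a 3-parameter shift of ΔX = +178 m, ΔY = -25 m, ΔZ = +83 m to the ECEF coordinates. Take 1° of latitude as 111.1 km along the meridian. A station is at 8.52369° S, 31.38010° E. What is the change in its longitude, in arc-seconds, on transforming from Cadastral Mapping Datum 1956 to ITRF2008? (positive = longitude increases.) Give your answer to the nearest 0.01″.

Δλ = -3.74″

sin φ = -0.148218, cos φ = 0.988955, sin λ = 0.520713, cos λ = 0.853732.
East component: ΔE = −sin λ·ΔX + cos λ·ΔY = −(0.520713)(178) + (0.853732)(-25) = -114.03 m.
1° of latitude spans 111100 m; at latitude φ, 1° of longitude spans that × cos φ = 109872.9 m, so Δλ = -114.03 / 109872.9 × 3600 = -3.736″.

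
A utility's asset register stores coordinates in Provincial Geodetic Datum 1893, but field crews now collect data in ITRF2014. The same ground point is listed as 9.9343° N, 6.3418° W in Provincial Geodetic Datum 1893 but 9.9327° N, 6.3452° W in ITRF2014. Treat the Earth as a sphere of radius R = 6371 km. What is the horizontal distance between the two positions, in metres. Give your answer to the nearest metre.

Δφ = 9.9327° − 9.9343° = -0.0016°; Δλ = -6.3452° − -6.3418° = -0.0034°.
1° along a meridian = πR/180 = 111195 m.
ΔN = Δφ × 111195 = -177.9 m; ΔE = Δλ × 111195 × cos(9.9343°) = -0.0034 × 111195 × 0.985006 = -372.4 m.
Distance = √(ΔE² + ΔN²) = √((-372.4)² + (-177.9)²) = 412.7 m.

413 m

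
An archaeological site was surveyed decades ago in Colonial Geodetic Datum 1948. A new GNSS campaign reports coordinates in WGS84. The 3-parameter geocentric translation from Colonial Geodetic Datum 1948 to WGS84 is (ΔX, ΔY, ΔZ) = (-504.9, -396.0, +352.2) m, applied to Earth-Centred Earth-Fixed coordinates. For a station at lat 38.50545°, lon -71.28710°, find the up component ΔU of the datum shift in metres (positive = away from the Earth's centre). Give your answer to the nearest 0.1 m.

ΔU = 386.0 m

At φ = 38.50545°, λ = -71.28710°: sin φ = 0.622589, cos φ = 0.782549, sin λ = -0.947138, cos λ = 0.320826.
ΔU = cos φ cos λ·ΔX + cos φ sin λ·ΔY + sin φ·ΔZ = (0.782549)(0.320826)(-504.9) + (0.782549)(-0.947138)(-396.0) + (0.622589)(352.2) = 386.02 m.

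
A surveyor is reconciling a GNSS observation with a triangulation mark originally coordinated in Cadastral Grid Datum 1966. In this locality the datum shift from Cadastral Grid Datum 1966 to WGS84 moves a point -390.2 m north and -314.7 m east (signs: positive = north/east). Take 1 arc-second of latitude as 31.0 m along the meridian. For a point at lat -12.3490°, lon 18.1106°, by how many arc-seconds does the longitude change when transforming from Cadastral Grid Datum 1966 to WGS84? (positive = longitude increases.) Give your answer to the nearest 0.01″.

At latitude -12.3490°, cos φ = 0.976863.
1″ of longitude at this latitude = 31.00 × cos φ = 30.2828 m, so Δλ = -314.7 / 30.2828 = -10.392″.

Δλ = -10.39″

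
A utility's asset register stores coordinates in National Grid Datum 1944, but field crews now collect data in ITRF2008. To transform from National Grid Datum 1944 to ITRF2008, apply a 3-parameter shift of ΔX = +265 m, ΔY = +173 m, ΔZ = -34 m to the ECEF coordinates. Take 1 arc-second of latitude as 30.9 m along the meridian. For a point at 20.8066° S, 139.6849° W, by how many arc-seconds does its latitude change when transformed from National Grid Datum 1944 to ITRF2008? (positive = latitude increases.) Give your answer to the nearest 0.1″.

sin φ = -0.355215, cos φ = 0.934785, sin λ = -0.646991, cos λ = -0.762498.
North component: ΔN = −sin φ cos λ·ΔX − sin φ sin λ·ΔY + cos φ·ΔZ = −(-0.355215)(-0.762498)(265) − (-0.355215)(-0.646991)(173) + (0.934785)(-34) = -143.32 m.
1° of latitude spans 3600 × 30.90 = 111240 m, so Δφ = -143.32 / 111240 × 3600 = -4.638″.

Δφ = -4.6″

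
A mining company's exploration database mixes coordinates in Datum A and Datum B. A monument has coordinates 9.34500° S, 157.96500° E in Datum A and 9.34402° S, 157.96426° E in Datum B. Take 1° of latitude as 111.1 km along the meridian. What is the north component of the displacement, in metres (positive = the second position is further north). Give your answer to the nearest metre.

ΔN = 109 m

Δφ = -9.34402° − -9.34500° = +0.00098°; Δλ = 157.96426° − 157.96500° = -0.00074°.
ΔN = Δφ × 111100 = 108.9 m; ΔE = Δλ × 111100 × cos(-9.34500°) = -0.00074 × 111100 × 0.986728 = -81.1 m.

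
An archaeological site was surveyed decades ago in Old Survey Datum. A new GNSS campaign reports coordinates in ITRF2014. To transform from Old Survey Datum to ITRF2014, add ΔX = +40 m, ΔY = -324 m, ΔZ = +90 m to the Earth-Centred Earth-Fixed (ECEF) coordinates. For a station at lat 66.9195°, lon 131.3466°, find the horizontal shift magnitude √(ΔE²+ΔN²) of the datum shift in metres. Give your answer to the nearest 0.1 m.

337.9 m

At φ = 66.9195°, λ = 131.3466°: sin φ = 0.919955, cos φ = 0.392024, sin λ = 0.750727, cos λ = -0.660612.
ΔE = −sin λ·ΔX + cos λ·ΔY = −(0.750727)·(40) + (-0.660612)·(-324) = 184.01 m.
ΔN = −sin φ cos λ·ΔX − sin φ sin λ·ΔY + cos φ·ΔZ = −(0.919955)(-0.660612)(40) − (0.919955)(0.750727)(-324) + (0.392024)(90) = 283.36 m.
Horizontal magnitude = √(ΔE² + ΔN²) = √(184.01² + 283.36²) = 337.86 m.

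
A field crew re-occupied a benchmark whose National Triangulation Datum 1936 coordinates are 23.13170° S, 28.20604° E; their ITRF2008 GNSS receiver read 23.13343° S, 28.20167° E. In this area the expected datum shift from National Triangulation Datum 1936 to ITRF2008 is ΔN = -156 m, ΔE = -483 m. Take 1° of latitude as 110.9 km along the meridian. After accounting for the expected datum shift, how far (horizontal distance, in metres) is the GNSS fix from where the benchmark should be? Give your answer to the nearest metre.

Observed coordinate differences: Δφ = -0.00173°, Δλ = -0.00437°.
Converting to metres (1° lat = 110900 m, cos φ = 0.919604): observed ΔN = -191.9 m, observed ΔE = -445.7 m.
Subtracting the expected shift leaves a residual of -191.9 − (-156) = -35.9 m north and -445.7 − (-483) = 37.3 m east.
Residual distance = √((-35.9)² + 37.3²) = 51.8 m.

52 m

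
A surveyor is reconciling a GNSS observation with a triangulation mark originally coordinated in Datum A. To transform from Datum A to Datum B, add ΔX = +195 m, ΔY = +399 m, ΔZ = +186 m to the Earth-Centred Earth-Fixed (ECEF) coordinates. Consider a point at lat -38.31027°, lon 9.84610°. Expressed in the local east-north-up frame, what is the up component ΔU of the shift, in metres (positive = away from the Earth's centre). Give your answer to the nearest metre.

The local up (radial) axis is (cos φ cos λ, cos φ sin λ, sin φ), giving ΔU = 150.756 + 53.538 − 115.305 = 88.99 m.

ΔU = 89 m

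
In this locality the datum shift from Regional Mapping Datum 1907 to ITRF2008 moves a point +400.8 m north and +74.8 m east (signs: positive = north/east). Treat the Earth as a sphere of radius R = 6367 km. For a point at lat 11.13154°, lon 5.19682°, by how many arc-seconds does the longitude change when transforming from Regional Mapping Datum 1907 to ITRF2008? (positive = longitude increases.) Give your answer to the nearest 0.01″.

Δλ = 2.47″

At latitude 11.13154°, cos φ = 0.981187.
One radian of longitude at latitude φ spans R cos φ, so Δλ = ΔE / (R cos φ) = 74.8 / (6367000 × 0.981187) = 1.1973e-05 rad = 2.470″.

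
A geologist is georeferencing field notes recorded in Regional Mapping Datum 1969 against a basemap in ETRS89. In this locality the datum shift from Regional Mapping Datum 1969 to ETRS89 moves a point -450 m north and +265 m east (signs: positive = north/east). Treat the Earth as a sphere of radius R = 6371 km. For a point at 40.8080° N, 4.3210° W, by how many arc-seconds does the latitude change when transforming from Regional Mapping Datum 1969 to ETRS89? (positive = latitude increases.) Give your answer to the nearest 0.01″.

Δφ = -14.57″

On a sphere of radius R, 1 rad of latitude = R, so Δφ = ΔN / R = -450.0 / 6371000 = -7.0633e-05 rad = -14.569″.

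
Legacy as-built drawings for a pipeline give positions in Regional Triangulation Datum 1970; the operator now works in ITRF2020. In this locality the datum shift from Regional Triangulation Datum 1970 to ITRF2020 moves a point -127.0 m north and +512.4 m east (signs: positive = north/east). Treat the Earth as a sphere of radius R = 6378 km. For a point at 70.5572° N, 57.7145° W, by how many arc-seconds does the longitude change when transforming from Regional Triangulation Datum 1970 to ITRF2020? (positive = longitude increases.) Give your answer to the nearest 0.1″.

Δλ = 49.8″

At latitude 70.5572°, cos φ = 0.332866.
One radian of longitude at latitude φ spans R cos φ, so Δλ = ΔE / (R cos φ) = 512.4 / (6378000 × 0.332866) = 2.4135e-04 rad = 49.783″.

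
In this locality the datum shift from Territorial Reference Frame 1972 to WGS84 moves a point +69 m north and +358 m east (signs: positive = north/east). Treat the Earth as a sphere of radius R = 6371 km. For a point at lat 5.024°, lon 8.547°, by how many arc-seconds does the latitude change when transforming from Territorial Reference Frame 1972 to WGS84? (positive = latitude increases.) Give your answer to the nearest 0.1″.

On a sphere of radius R, 1 rad of latitude = R, so Δφ = ΔN / R = 69.0 / 6371000 = 1.0830e-05 rad = 2.234″.

Δφ = 2.2″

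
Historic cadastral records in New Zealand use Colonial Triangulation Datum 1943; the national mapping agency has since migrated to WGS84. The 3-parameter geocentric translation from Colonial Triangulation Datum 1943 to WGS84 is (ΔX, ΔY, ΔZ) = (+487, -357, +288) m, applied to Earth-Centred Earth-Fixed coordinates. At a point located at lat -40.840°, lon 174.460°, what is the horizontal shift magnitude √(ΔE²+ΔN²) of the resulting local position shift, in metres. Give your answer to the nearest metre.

331 m

At φ = -40.840°, λ = 174.460°: sin φ = -0.653949, cos φ = 0.756539, sin λ = 0.096541, cos λ = -0.995329.
ΔE = −sin λ·ΔX + cos λ·ΔY = −(0.096541)·(487) + (-0.995329)·(-357) = 308.32 m.
ΔN = −sin φ cos λ·ΔX − sin φ sin λ·ΔY + cos φ·ΔZ = −(-0.653949)(-0.995329)(487) − (-0.653949)(0.096541)(-357) + (0.756539)(288) = -121.64 m.
Horizontal magnitude = √(ΔE² + ΔN²) = √(308.32² + (-121.64)²) = 331.45 m.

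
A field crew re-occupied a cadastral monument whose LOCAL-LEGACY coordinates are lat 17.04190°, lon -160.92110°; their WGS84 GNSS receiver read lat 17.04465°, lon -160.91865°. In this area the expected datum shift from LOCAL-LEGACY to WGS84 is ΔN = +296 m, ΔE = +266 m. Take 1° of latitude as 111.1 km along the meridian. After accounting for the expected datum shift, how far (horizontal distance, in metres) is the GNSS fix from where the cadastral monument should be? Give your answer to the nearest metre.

11 m

Observed coordinate differences: Δφ = +0.00275°, Δλ = +0.00245°.
Converting to metres (1° lat = 111100 m, cos φ = 0.956091): observed ΔN = 305.5 m, observed ΔE = 260.2 m.
Subtracting the expected shift leaves a residual of 305.5 − (296) = 9.5 m north and 260.2 − (266) = -5.8 m east.
Residual distance = √(9.5² + (-5.8)²) = 11.1 m.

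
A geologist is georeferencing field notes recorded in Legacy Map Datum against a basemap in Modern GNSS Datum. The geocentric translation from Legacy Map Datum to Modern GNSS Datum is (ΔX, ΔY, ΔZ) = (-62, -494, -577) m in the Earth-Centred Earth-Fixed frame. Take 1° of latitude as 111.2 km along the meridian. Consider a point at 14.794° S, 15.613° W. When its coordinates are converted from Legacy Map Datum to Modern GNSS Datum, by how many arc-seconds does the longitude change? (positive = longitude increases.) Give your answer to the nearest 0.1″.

sin φ = -0.255345, cos φ = 0.966850, sin λ = -0.269138, cos λ = 0.963102.
East component: ΔE = −sin λ·ΔX + cos λ·ΔY = −(-0.269138)(-62) + (0.963102)(-494) = -492.46 m.
1° of latitude spans 111200 m; at latitude φ, 1° of longitude spans that × cos φ = 107513.7 m, so Δλ = -492.46 / 107513.7 × 3600 = -16.490″.

Δλ = -16.5″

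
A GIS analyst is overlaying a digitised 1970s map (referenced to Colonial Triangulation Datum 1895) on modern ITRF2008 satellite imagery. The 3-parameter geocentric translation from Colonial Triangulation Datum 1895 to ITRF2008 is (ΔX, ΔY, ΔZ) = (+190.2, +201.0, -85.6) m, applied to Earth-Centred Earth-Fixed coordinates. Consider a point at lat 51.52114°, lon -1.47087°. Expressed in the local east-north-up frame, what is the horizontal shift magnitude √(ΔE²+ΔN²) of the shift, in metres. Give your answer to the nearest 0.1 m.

285.6 m

At φ = 51.52114°, λ = -1.47087°: sin φ = 0.782838, cos φ = 0.622226, sin λ = -0.025669, cos λ = 0.999671.
ΔE = −sin λ·ΔX + cos λ·ΔY = −(-0.025669)·(190.2) + (0.999671)·(201.0) = 205.82 m.
ΔN = −sin φ cos λ·ΔX − sin φ sin λ·ΔY + cos φ·ΔZ = −(0.782838)(0.999671)(190.2) − (0.782838)(-0.025669)(201.0) + (0.622226)(-85.6) = -198.07 m.
Horizontal magnitude = √(ΔE² + ΔN²) = √(205.82² + (-198.07)²) = 285.64 m.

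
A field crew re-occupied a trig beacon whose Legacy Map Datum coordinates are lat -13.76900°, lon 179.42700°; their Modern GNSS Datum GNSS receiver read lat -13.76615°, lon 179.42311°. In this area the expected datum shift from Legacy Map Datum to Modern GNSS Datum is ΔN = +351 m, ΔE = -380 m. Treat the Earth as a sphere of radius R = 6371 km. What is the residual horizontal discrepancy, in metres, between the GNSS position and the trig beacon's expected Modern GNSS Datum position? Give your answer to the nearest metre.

53 m

Observed coordinate differences: Δφ = +0.00285°, Δλ = -0.00389°.
Converting to metres (1° lat = 111195 m, cos φ = 0.971263): observed ΔN = 316.9 m, observed ΔE = -420.1 m.
Subtracting the expected shift leaves a residual of 316.9 − (351) = -34.1 m north and -420.1 − (-380) = -40.1 m east.
Residual distance = √((-34.1)² + (-40.1)²) = 52.6 m.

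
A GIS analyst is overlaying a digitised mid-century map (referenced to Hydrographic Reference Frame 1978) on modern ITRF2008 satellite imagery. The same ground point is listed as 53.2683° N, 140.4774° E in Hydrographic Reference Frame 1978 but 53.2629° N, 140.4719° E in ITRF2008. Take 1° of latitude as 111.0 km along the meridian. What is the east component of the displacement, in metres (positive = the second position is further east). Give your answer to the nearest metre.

ΔE = -365 m

Δφ = 53.2629° − 53.2683° = -0.0054°; Δλ = 140.4719° − 140.4774° = -0.0055°.
ΔN = Δφ × 111000 = -599.4 m; ΔE = Δλ × 111000 × cos(53.2683°) = -0.0055 × 111000 × 0.598069 = -365.1 m.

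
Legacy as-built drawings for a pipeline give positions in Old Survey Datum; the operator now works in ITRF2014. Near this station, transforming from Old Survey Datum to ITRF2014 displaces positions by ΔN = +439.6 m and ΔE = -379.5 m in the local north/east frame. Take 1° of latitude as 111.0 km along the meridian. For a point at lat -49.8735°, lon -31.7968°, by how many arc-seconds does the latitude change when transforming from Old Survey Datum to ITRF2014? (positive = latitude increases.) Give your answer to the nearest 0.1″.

Δφ = 14.3″

1° of latitude = 111.0 km, so Δφ = 439.6 / 111000 = 0.0039604° = 14.257″.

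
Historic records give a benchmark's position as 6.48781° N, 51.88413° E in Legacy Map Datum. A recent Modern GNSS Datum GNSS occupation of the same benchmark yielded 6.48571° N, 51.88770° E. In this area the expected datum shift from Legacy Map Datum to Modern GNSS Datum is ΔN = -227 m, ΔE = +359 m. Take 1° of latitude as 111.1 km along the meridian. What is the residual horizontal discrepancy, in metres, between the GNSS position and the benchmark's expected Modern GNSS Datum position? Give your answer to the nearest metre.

36 m

Observed coordinate differences: Δφ = -0.00210°, Δλ = +0.00357°.
Converting to metres (1° lat = 111100 m, cos φ = 0.993596): observed ΔN = -233.3 m, observed ΔE = 394.1 m.
Subtracting the expected shift leaves a residual of -233.3 − (-227) = -6.3 m north and 394.1 − (359) = 35.1 m east.
Residual distance = √((-6.3)² + 35.1²) = 35.6 m.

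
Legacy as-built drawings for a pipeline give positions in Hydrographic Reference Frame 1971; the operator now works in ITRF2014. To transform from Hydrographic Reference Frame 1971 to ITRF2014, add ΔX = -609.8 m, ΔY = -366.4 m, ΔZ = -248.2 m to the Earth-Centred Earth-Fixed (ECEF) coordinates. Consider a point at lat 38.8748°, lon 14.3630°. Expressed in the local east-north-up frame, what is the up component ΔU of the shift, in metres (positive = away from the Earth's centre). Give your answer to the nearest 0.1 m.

ΔU = -686.4 m

At φ = 38.8748°, λ = 14.3630°: sin φ = 0.627621, cos φ = 0.778519, sin λ = 0.248064, cos λ = 0.968744.
ΔU = cos φ cos λ·ΔX + cos φ sin λ·ΔY + sin φ·ΔZ = (0.778519)(0.968744)(-609.8) + (0.778519)(0.248064)(-366.4) + (0.627621)(-248.2) = -686.44 m.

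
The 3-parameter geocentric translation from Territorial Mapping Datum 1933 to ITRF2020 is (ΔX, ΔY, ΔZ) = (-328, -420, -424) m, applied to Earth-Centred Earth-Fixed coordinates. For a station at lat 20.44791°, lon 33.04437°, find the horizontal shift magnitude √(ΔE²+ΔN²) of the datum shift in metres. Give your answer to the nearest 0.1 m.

At φ = 20.44791°, λ = 33.04437°: sin φ = 0.349356, cos φ = 0.936990, sin λ = 0.545288, cos λ = 0.838249.
ΔE = −sin λ·ΔX + cos λ·ΔY = −(0.545288)·(-328) + (0.838249)·(-420) = -173.21 m.
ΔN = −sin φ cos λ·ΔX − sin φ sin λ·ΔY + cos φ·ΔZ = −(0.349356)(0.838249)(-328) − (0.349356)(0.545288)(-420) + (0.936990)(-424) = -221.22 m.
Horizontal magnitude = √(ΔE² + ΔN²) = √((-173.21)² + (-221.22)²) = 280.96 m.

281.0 m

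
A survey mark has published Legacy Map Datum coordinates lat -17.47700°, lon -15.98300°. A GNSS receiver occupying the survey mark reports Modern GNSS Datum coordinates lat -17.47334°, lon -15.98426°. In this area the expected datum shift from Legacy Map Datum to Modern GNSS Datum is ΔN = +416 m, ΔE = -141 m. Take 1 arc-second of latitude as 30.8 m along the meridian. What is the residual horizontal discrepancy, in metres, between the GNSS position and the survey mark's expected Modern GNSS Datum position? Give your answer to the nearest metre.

13 m

Observed coordinate differences: Δφ = +0.00366°, Δλ = -0.00126°.
Converting to metres (1° lat = 110880 m, cos φ = 0.953838): observed ΔN = 405.8 m, observed ΔE = -133.3 m.
Subtracting the expected shift leaves a residual of 405.8 − (416) = -10.2 m north and -133.3 − (-141) = 7.7 m east.
Residual distance = √((-10.2)² + 7.7²) = 12.8 m.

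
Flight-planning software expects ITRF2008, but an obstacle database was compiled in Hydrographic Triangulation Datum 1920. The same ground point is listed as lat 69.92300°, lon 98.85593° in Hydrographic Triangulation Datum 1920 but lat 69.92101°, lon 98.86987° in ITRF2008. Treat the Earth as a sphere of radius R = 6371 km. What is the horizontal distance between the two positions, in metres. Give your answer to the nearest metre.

576 m

Δφ = 69.92101° − 69.92300° = -0.00199°; Δλ = 98.86987° − 98.85593° = +0.01394°.
1° along a meridian = πR/180 = 111195 m.
ΔN = Δφ × 111195 = -221.3 m; ΔE = Δλ × 111195 × cos(69.92300°) = +0.01394 × 111195 × 0.343283 = 532.1 m.
Distance = √(ΔE² + ΔN²) = √(532.1² + (-221.3)²) = 576.3 m.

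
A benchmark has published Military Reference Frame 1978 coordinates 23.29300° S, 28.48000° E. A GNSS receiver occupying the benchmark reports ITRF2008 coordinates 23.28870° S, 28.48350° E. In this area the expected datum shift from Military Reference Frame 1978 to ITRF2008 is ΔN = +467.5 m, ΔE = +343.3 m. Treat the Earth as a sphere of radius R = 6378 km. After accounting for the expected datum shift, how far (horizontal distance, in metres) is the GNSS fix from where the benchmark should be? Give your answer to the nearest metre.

18 m

Observed coordinate differences: Δφ = +0.00430°, Δλ = +0.00350°.
Converting to metres (1° lat = 111317 m, cos φ = 0.918495): observed ΔN = 478.7 m, observed ΔE = 357.9 m.
Subtracting the expected shift leaves a residual of 478.7 − (467.5) = 11.2 m north and 357.9 − (343.3) = 14.6 m east.
Residual distance = √(11.2² + 14.6²) = 18.3 m.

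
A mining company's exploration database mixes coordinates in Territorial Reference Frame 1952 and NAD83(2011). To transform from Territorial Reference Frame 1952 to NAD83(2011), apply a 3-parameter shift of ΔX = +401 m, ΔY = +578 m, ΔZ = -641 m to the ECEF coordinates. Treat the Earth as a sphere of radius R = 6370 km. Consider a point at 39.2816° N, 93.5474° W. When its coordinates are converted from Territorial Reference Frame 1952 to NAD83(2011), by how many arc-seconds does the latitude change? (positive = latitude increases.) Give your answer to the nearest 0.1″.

sin φ = 0.633132, cos φ = 0.774044, sin λ = -0.998084, cos λ = -0.061874.
North component: ΔN = −sin φ cos λ·ΔX − sin φ sin λ·ΔY + cos φ·ΔZ = −(0.633132)(-0.061874)(401) − (0.633132)(-0.998084)(578) + (0.774044)(-641) = -115.20 m.
1° of latitude spans πR/180 = 111177 m, so Δφ = -115.20 / 111177 × 3600 = -3.730″.

Δφ = -3.7″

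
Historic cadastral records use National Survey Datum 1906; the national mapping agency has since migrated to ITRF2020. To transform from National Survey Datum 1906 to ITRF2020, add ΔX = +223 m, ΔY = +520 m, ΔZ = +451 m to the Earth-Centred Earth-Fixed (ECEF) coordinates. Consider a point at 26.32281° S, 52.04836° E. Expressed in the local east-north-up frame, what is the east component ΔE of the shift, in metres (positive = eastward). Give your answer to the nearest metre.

ΔE = 144 m

The local east axis at (φ, λ) is (−sin λ, cos λ, 0), so ΔE = −sin(52.04836°)·223 + cos(52.04836°)·520 = 143.96 m.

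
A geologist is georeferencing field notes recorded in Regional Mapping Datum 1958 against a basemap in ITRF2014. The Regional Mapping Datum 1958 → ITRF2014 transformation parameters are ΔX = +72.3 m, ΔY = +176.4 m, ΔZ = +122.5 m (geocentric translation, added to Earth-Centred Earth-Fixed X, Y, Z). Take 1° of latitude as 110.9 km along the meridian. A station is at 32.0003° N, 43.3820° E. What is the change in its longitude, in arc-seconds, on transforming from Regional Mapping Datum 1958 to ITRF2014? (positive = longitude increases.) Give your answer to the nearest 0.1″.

sin φ = 0.529924, cos φ = 0.848045, sin λ = 0.686859, cos λ = 0.726790.
East component: ΔE = −sin λ·ΔX + cos λ·ΔY = −(0.686859)(72.3) + (0.726790)(176.4) = 78.55 m.
1° of latitude spans 110900 m; at latitude φ, 1° of longitude spans that × cos φ = 94048.2 m, so Δλ = 78.55 / 94048.2 × 3600 = 3.007″.

Δλ = 3.0″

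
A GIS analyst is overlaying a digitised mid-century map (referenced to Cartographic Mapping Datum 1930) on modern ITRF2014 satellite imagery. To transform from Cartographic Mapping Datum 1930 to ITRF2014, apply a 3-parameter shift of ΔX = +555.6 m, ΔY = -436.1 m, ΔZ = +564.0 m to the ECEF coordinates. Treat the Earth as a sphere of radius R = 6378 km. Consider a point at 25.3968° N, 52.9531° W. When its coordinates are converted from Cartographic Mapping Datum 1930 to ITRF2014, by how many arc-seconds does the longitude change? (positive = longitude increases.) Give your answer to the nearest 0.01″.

Δλ = 6.47″

sin φ = 0.428885, cos φ = 0.903359, sin λ = -0.798143, cos λ = 0.602469.
East component: ΔE = −sin λ·ΔX + cos λ·ΔY = −(-0.798143)(555.6) + (0.602469)(-436.1) = 180.71 m.
1° of latitude spans πR/180 = 111317 m; at latitude φ, 1° of longitude spans that × cos φ = 100559.3 m, so Δλ = 180.71 / 100559.3 × 3600 = 6.469″.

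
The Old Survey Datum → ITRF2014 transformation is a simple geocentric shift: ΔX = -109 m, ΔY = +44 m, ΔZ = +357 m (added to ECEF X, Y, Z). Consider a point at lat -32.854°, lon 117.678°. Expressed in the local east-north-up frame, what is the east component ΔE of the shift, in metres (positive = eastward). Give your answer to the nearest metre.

At φ = -32.854°, λ = 117.678°: sin φ = -0.542500, cos φ = 0.840056, sin λ = 0.885572, cos λ = -0.464502.
ΔE = −sin λ·ΔX + cos λ·ΔY = −(0.885572)·(-109) + (-0.464502)·(44) = 76.09 m.

ΔE = 76 m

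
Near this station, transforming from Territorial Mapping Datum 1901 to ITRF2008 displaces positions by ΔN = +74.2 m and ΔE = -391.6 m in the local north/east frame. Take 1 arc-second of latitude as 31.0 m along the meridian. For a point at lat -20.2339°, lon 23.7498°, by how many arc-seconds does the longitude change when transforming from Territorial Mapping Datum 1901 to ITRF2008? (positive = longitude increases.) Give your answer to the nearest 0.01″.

At latitude -20.2339°, cos φ = 0.938289.
1″ of longitude at this latitude = 31.00 × cos φ = 29.0869 m, so Δλ = -391.6 / 29.0869 = -13.463″.

Δλ = -13.46″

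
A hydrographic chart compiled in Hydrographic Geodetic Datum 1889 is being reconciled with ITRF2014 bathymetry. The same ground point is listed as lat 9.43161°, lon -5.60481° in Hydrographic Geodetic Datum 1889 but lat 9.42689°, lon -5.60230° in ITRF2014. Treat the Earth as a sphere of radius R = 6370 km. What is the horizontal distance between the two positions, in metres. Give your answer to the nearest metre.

Δφ = 9.42689° − 9.43161° = -0.00472°; Δλ = -5.60230° − -5.60481° = +0.00251°.
1° along a meridian = πR/180 = 111177 m.
ΔN = Δφ × 111177 = -524.8 m; ΔE = Δλ × 111177 × cos(9.43161°) = +0.00251 × 111177 × 0.986482 = 275.3 m.
Distance = √(ΔE² + ΔN²) = √(275.3² + (-524.8)²) = 592.6 m.

593 m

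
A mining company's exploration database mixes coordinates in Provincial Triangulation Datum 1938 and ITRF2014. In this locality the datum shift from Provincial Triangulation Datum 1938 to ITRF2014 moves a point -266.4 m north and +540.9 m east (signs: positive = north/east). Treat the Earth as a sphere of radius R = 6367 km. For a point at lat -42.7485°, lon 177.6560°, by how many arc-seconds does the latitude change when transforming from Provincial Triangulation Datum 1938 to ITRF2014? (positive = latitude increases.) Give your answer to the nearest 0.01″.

Δφ = -8.63″

On a sphere of radius R, 1 rad of latitude = R, so Δφ = ΔN / R = -266.4 / 6367000 = -4.1841e-05 rad = -8.630″.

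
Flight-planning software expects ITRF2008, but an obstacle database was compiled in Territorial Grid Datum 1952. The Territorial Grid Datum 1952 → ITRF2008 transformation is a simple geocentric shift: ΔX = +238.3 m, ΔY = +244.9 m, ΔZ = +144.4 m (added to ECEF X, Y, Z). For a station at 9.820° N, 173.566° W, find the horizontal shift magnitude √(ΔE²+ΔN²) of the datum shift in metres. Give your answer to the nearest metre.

286 m

The local east axis at (φ, λ) is (−sin λ, cos λ, 0), so ΔE = −sin(-173.566°)·238.3 + cos(-173.566°)·244.9 = -216.65 m.
The local north axis is (−sin φ cos λ, −sin φ sin λ, cos φ), giving ΔN = 40.387 + 4.681 + 142.284 = 187.35 m.
Horizontal magnitude = √(ΔE² + ΔN²) = √((-216.65)² + 187.35²) = 286.43 m.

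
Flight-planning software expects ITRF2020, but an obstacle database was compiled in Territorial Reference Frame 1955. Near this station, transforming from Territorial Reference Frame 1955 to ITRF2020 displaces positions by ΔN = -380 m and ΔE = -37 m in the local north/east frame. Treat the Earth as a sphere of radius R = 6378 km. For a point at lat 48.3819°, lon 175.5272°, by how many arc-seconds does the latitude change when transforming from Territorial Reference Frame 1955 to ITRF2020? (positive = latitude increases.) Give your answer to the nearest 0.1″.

Δφ = -12.3″

On a sphere of radius R, 1 rad of latitude = R, so Δφ = ΔN / R = -380.0 / 6378000 = -5.9580e-05 rad = -12.289″.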